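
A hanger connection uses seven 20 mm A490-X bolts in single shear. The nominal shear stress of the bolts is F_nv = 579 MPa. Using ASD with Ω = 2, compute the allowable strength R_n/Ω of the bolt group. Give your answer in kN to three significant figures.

A_b = π × 20² / 4 = 314.2 mm².
R_n = F_nv · A_b · n · n_s = 579 × 314.2 × 7 × 1 / 1000 = 1273 kN.
Allowable strength R_n/Ω = 1273 / 2 = 637 kN.

637 kN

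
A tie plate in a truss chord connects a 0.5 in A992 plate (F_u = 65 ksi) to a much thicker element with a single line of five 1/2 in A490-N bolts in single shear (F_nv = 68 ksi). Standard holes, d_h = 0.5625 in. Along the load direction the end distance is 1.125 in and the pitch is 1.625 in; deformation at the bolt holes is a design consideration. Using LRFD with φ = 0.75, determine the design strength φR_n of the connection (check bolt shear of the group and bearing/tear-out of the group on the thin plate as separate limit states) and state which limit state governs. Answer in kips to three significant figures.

Bolt shear: A_b = π·0.5²/4 = 0.1963 in²; R_n = 68 × 0.1963 × 5 × 1 = 66.76 kips → 0.75 × 66.76 = 50.1 kips.
Bearing (1.2 l_c t F_u ≤ 2.4 d t F_u): upper limit = 2.4·0.5·0.5·65 = 39 kips.
  Edge l_c = 1.125 − 0.5625/2 = 0.8438 → r_n = 32.91 kips; interior l_c = 1.625 − 0.5625 = 1.062 → r_n = 39 kips.
  R_n,bearing = 1·32.91 + 4·39 = 188.9 kips → 0.75 × 188.9 = 142 kips.
Bolt shear governs: 50.1 kips.

50.1 kips (bolt shear governs)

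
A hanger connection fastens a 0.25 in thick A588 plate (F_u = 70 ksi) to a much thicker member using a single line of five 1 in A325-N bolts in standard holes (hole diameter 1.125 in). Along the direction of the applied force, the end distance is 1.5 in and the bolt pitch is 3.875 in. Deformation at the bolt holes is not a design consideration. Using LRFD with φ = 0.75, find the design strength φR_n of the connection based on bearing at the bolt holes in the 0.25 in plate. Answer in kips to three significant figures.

Per bolt r_n = 1.5 l_c t F_u ≤ 3.0 d t F_u; upper limit = 3.0 × 1 × 0.25 × 70 = 52.5 kips.
Edge bolt: l_c = 1.5 − 1.125/2 = 0.9375 in → 1.5 × 0.9375 × 0.25 × 70 = 24.61 → r_n = 24.61 kips.
Interior bolts: l_c = 3.875 − 1.125 = 2.75 in → 1.5 × 2.75 × 0.25 × 70 = 72.19 → r_n = 52.5 kips.
R_n = 1 × 24.61 + 4 × 52.5 = 234.6 kips.
Design strength φR_n = 0.75 × 234.6 = 176 kips.

176 kips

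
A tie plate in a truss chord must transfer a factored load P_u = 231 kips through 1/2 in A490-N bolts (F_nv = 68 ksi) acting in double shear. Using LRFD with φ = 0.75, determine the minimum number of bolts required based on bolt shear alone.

12 bolts

A_b = π·0.5²/4 = 0.1963 in².
Per-bolt design strength φR_n = 0.75 × 68 × 0.1963 × 2 = 20.03 kips.
n ≥ 231 / 20.03 = 11.53 → use 12 bolts.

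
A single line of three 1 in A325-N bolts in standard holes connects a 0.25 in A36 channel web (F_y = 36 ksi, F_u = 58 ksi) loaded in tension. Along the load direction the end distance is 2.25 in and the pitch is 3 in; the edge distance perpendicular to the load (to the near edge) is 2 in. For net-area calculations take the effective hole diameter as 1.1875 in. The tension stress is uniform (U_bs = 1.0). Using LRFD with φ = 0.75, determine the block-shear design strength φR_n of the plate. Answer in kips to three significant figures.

48.7 kips

Shear plane L_v = 2.25 + 2·3 = 8.25 in; A_gv = 8.25 × 0.25 = 2.062 in².
A_nv = (8.25 − 2.5·1.1875) × 0.25 = 1.32 in².
A_nt = (2 − 0.5·1.1875) × 0.25 = 0.3516 in².
0.6 F_u A_nv = 45.95 kips; 0.6 F_y A_gv = 44.55 kips → shear yielding governs the shear term.
R_n = 44.55 + 1.0 × 58 × 0.3516 = 64.94 kips.
Design strength φR_n = 0.75 × 64.94 = 48.7 kips.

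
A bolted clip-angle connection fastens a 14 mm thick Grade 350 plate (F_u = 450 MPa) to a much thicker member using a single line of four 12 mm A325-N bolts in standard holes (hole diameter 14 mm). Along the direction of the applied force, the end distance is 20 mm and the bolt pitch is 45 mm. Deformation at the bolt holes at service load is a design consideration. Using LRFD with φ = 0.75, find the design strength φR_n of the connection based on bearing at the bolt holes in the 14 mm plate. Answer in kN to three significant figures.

Per bolt r_n = 1.2 l_c t F_u ≤ 2.4 d t F_u; upper limit = 2.4 × 12 × 14 × 450 / 1000 = 181.4 kN.
Edge bolt: l_c = 20 − 14/2 = 13 mm → 1.2 × 13 × 14 × 450 / 1000 = 98.28 → r_n = 98.28 kN.
Interior bolts: l_c = 45 − 14 = 31 mm → 1.2 × 31 × 14 × 450 / 1000 = 234.4 → r_n = 181.4 kN.
R_n = 1 × 98.28 + 3 × 181.4 = 642.6 kN.
Design strength φR_n = 0.75 × 642.6 = 482 kN.

482 kN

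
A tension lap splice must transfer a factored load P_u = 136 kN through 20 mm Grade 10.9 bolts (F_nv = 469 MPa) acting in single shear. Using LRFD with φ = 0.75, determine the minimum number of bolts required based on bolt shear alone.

A_b = π·20²/4 = 314.2 mm².
Per-bolt design strength φR_n = 0.75 × 469 × 314.2 × 1 / 1000 = 110.5 kN.
n ≥ 136 / 110.5 = 1.231 → use 2 bolts.

2 bolts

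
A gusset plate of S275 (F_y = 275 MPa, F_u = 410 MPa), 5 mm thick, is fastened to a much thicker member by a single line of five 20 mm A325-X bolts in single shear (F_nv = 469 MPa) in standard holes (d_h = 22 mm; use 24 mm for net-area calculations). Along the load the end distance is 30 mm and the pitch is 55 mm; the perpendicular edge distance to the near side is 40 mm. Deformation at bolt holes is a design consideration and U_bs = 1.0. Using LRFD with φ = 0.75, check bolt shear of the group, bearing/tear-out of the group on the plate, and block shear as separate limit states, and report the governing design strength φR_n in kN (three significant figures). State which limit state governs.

Bolt shear: A_b = π·20²/4 = 314.2 mm²; R_n = 469 × 314.2 × 5 × 1 / 1000 = 736.7 kN → 0.75 × 736.7 = 553 kN.
Bearing: edge l_c = 19, r_n = 46.74 kN; interior l_c = 33, r_n = 81.18 kN; R_n = 46.74 + 4·81.18 = 371.5 kN → 279 kN.
Block shear: A_gv = 1250, A_nv = 710, A_nt = 140 mm²; R_n = min(0.6F_uA_nv, 0.6F_yA_gv) + U_bs·F_u·A_nt = 232.1 kN → 174 kN.
Block shear governs: 174 kN.

174 kN (block shear governs)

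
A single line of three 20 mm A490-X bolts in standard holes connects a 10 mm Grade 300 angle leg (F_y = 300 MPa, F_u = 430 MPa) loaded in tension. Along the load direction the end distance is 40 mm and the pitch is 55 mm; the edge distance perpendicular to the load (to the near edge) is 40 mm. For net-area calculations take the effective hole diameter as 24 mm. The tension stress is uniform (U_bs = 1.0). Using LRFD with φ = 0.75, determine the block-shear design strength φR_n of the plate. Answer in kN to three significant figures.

264 kN

Shear plane L_v = 40 + 2·55 = 150 mm; A_gv = 150 × 10 = 1500 mm².
A_nv = (150 − 2.5·24) × 10 = 900 mm².
A_nt = (40 − 0.5·24) × 10 = 280 mm².
0.6 F_u A_nv = 232.2 kN; 0.6 F_y A_gv = 270 kN → shear rupture governs the shear term.
R_n = 232.2 + 1.0 × 430 × 280 / 1000 = 352.6 kN.
Design strength φR_n = 0.75 × 352.6 = 264 kN.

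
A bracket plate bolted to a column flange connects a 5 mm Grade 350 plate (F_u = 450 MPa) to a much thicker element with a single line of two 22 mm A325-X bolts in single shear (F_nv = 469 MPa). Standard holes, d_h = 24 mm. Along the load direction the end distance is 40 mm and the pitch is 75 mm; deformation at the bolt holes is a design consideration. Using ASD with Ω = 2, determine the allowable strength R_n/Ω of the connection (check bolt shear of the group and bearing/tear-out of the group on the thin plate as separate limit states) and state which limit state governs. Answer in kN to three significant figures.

97.2 kN (bearing governs)

Bolt shear: A_b = π·22²/4 = 380.1 mm²; R_n = 469 × 380.1 × 2 × 1 / 1000 = 356.6 kN → 356.6 / 2 = 178 kN.
Bearing (1.2 l_c t F_u ≤ 2.4 d t F_u): upper limit = 2.4·22·5·450 / 1000 = 118.8 kN.
  Edge l_c = 40 − 24/2 = 28 → r_n = 75.6 kN; interior l_c = 75 − 24 = 51 → r_n = 118.8 kN.
  R_n,bearing = 1·75.6 + 1·118.8 = 194.4 kN → 194.4 / 2 = 97.2 kN.
Bearing governs: 97.2 kN.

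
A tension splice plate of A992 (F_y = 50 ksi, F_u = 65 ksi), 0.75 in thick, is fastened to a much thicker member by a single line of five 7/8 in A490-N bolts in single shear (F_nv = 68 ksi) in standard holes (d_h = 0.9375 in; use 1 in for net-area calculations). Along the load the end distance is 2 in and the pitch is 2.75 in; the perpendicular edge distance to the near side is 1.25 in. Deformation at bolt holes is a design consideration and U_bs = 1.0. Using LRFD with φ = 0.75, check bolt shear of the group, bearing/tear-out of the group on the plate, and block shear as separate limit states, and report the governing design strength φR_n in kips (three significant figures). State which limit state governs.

Bolt shear: A_b = π·0.875²/4 = 0.6013 in²; R_n = 68 × 0.6013 × 5 × 1 = 204.4 kips → 0.75 × 204.4 = 153 kips.
Bearing: edge l_c = 1.531, r_n = 89.58 kips; interior l_c = 1.812, r_n = 102.4 kips; R_n = 89.58 + 4·102.4 = 499.1 kips → 374 kips.
Block shear: A_gv = 9.75, A_nv = 6.375, A_nt = 0.5625 in²; R_n = min(0.6F_uA_nv, 0.6F_yA_gv) + U_bs·F_u·A_nt = 285.2 kips → 214 kips.
Bolt shear governs: 153 kips.

153 kips (bolt shear governs)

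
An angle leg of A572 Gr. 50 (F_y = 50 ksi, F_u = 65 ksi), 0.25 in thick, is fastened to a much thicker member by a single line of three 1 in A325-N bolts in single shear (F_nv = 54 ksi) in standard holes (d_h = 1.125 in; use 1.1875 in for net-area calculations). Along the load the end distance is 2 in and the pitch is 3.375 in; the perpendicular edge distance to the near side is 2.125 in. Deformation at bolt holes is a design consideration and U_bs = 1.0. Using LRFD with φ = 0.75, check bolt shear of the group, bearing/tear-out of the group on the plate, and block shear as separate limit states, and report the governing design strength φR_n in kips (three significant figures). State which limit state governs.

Bolt shear: A_b = π·1²/4 = 0.7854 in²; R_n = 54 × 0.7854 × 3 × 1 = 127.2 kips → 0.75 × 127.2 = 95.4 kips.
Bearing: edge l_c = 1.438, r_n = 28.03 kips; interior l_c = 2.25, r_n = 39 kips; R_n = 28.03 + 2·39 = 106 kips → 79.5 kips.
Block shear: A_gv = 2.188, A_nv = 1.445, A_nt = 0.3828 in²; R_n = min(0.6F_uA_nv, 0.6F_yA_gv) + U_bs·F_u·A_nt = 81.25 kips → 60.9 kips.
Block shear governs: 60.9 kips.

60.9 kips (block shear governs)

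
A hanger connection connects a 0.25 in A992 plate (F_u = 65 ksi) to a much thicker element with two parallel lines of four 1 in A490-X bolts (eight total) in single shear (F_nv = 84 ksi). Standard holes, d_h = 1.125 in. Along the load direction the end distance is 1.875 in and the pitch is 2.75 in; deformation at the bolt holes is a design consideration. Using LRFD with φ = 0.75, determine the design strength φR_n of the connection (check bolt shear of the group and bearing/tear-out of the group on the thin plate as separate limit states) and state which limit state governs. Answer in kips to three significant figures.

181 kips (bearing governs)

Bolt shear: A_b = π·1²/4 = 0.7854 in²; R_n = 84 × 0.7854 × 8 × 1 = 527.8 kips → 0.75 × 527.8 = 396 kips.
Bearing (1.2 l_c t F_u ≤ 2.4 d t F_u): upper limit = 2.4·1·0.25·65 = 39 kips.
  Edge l_c = 1.875 − 1.125/2 = 1.312 → r_n = 25.59 kips; interior l_c = 2.75 − 1.125 = 1.625 → r_n = 31.69 kips.
  R_n,bearing = 2·25.59 + 6·31.69 = 241.3 kips → 0.75 × 241.3 = 181 kips.
Bearing governs: 181 kips.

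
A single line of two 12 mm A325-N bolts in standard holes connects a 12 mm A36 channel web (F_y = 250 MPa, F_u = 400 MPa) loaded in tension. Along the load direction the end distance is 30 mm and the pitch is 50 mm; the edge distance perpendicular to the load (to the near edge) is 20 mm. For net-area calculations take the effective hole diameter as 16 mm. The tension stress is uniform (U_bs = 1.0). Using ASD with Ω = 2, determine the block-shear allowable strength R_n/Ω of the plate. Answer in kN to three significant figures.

Shear plane L_v = 30 + 1·50 = 80 mm; A_gv = 80 × 12 = 960 mm².
A_nv = (80 − 1.5·16) × 12 = 672 mm².
A_nt = (20 − 0.5·16) × 12 = 144 mm².
0.6 F_u A_nv = 161.3 kN; 0.6 F_y A_gv = 144 kN → shear yielding governs the shear term.
R_n = 144 + 1.0 × 400 × 144 / 1000 = 201.6 kN.
Allowable strength R_n/Ω = 201.6 / 2 = 101 kN.

101 kN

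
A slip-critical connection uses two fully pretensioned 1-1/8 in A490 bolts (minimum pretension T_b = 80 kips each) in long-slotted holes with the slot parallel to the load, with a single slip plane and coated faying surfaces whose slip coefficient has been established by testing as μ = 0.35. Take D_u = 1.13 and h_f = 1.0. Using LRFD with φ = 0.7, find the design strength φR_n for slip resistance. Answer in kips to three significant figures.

44.3 kips

R_n = μ · D_u · h_f · T_b · n_s · n_b = 0.35 × 1.13 × 1.0 × 80 × 1 × 2 = 63.28 kips.
Design strength φR_n = 0.7 × 63.28 = 44.3 kips.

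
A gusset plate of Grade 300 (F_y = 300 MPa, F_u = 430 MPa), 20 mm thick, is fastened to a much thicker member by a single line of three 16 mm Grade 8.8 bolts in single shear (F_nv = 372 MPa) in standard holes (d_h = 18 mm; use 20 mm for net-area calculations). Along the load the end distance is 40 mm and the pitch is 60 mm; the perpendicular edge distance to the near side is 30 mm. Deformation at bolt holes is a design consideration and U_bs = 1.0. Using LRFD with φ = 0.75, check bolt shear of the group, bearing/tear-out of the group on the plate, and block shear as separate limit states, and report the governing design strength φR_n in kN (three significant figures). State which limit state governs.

Bolt shear: A_b = π·16²/4 = 201.1 mm²; R_n = 372 × 201.1 × 3 × 1 / 1000 = 224.4 kN → 0.75 × 224.4 = 168 kN.
Bearing: edge l_c = 31, r_n = 319.9 kN; interior l_c = 42, r_n = 330.2 kN; R_n = 319.9 + 2·330.2 = 980.4 kN → 735 kN.
Block shear: A_gv = 3200, A_nv = 2200, A_nt = 400 mm²; R_n = min(0.6F_uA_nv, 0.6F_yA_gv) + U_bs·F_u·A_nt = 739.6 kN → 555 kN.
Bolt shear governs: 168 kN.

168 kN (bolt shear governs)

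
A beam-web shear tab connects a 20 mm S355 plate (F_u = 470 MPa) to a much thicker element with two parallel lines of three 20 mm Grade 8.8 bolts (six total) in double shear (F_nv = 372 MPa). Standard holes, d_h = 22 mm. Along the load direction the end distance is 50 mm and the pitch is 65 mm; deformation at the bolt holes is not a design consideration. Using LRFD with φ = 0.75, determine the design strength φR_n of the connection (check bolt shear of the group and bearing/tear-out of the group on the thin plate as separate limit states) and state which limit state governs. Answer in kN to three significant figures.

1050 kN (bolt shear governs)

Bolt shear: A_b = π·20²/4 = 314.2 mm²; R_n = 372 × 314.2 × 6 × 2 / 1000 = 1402 kN → 0.75 × 1402 = 1050 kN.
Bearing (1.5 l_c t F_u ≤ 3.0 d t F_u): upper limit = 3.0·20·20·470 / 1000 = 564 kN.
  Edge l_c = 50 − 22/2 = 39 → r_n = 549.9 kN; interior l_c = 65 − 22 = 43 → r_n = 564 kN.
  R_n,bearing = 2·549.9 + 4·564 = 3356 kN → 0.75 × 3356 = 2520 kN.
Bolt shear governs: 1050 kN.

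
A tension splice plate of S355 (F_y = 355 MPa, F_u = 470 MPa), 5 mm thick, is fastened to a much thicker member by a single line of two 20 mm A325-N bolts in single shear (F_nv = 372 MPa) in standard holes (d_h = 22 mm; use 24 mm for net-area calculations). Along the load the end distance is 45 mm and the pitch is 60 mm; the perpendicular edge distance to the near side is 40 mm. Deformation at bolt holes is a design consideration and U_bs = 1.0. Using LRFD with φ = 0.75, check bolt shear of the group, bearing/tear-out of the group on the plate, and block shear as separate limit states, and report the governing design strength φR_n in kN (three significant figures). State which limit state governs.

Bolt shear: A_b = π·20²/4 = 314.2 mm²; R_n = 372 × 314.2 × 2 × 1 / 1000 = 233.7 kN → 0.75 × 233.7 = 175 kN.
Bearing: edge l_c = 34, r_n = 95.88 kN; interior l_c = 38, r_n = 107.2 kN; R_n = 95.88 + 1·107.2 = 203 kN → 152 kN.
Block shear: A_gv = 525, A_nv = 345, A_nt = 140 mm²; R_n = min(0.6F_uA_nv, 0.6F_yA_gv) + U_bs·F_u·A_nt = 163.1 kN → 122 kN.
Block shear governs: 122 kN.

122 kN (block shear governs)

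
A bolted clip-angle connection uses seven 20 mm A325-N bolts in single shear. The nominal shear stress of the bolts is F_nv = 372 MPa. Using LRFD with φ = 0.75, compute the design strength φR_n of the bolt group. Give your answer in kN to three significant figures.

614 kN

A_b = π × 20² / 4 = 314.2 mm².
R_n = F_nv · A_b · n · n_s = 372 × 314.2 × 7 × 1 / 1000 = 818.1 kN.
Design strength φR_n = 0.75 × 818.1 = 614 kN.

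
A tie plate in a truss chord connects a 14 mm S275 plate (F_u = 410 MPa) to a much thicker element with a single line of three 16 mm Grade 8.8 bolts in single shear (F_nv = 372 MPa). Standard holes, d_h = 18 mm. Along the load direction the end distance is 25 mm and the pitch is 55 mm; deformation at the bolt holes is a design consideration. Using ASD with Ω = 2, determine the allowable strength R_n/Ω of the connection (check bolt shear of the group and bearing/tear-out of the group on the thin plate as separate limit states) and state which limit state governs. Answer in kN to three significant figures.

Bolt shear: A_b = π·16²/4 = 201.1 mm²; R_n = 372 × 201.1 × 3 × 1 / 1000 = 224.4 kN → 224.4 / 2 = 112 kN.
Bearing (1.2 l_c t F_u ≤ 2.4 d t F_u): upper limit = 2.4·16·14·410 / 1000 = 220.4 kN.
  Edge l_c = 25 − 18/2 = 16 → r_n = 110.2 kN; interior l_c = 55 − 18 = 37 → r_n = 220.4 kN.
  R_n,bearing = 1·110.2 + 2·220.4 = 551 kN → 551 / 2 = 276 kN.
Bolt shear governs: 112 kN.

112 kN (bolt shear governs)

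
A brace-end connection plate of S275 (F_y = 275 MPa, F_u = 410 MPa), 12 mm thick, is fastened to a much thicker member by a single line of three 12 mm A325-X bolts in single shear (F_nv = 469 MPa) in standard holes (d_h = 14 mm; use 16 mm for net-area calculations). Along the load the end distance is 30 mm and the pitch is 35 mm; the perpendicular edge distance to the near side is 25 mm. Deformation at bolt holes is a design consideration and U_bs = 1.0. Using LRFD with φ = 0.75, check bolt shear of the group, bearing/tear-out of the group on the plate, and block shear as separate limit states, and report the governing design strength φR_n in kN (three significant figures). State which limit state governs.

119 kN (bolt shear governs)

Bolt shear: A_b = π·12²/4 = 113.1 mm²; R_n = 469 × 113.1 × 3 × 1 / 1000 = 159.1 kN → 0.75 × 159.1 = 119 kN.
Bearing: edge l_c = 23, r_n = 135.8 kN; interior l_c = 21, r_n = 124 kN; R_n = 135.8 + 2·124 = 383.8 kN → 288 kN.
Block shear: A_gv = 1200, A_nv = 720, A_nt = 204 mm²; R_n = min(0.6F_uA_nv, 0.6F_yA_gv) + U_bs·F_u·A_nt = 260.8 kN → 196 kN.
Bolt shear governs: 119 kN.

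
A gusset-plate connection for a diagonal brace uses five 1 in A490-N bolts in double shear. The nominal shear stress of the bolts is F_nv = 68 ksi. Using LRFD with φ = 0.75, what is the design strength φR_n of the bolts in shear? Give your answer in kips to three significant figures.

401 kips

A_b = π × 1² / 4 = 0.7854 in².
R_n = F_nv · A_b · n · n_s = 68 × 0.7854 × 5 × 2 = 534.1 kips.
Design strength φR_n = 0.75 × 534.1 = 401 kips.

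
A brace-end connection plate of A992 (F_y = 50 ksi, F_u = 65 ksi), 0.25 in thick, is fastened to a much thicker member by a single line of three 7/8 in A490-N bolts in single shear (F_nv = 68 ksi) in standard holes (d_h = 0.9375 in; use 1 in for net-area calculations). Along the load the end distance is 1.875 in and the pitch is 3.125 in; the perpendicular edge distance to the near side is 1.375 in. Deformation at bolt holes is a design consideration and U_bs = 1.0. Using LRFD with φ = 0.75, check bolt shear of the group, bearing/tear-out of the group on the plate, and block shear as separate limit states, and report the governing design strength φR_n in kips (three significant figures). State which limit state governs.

Bolt shear: A_b = π·0.875²/4 = 0.6013 in²; R_n = 68 × 0.6013 × 3 × 1 = 122.7 kips → 0.75 × 122.7 = 92 kips.
Bearing: edge l_c = 1.406, r_n = 27.42 kips; interior l_c = 2.188, r_n = 34.12 kips; R_n = 27.42 + 2·34.12 = 95.67 kips → 71.8 kips.
Block shear: A_gv = 2.031, A_nv = 1.406, A_nt = 0.2188 in²; R_n = min(0.6F_uA_nv, 0.6F_yA_gv) + U_bs·F_u·A_nt = 69.06 kips → 51.8 kips.
Block shear governs: 51.8 kips.

51.8 kips (block shear governs)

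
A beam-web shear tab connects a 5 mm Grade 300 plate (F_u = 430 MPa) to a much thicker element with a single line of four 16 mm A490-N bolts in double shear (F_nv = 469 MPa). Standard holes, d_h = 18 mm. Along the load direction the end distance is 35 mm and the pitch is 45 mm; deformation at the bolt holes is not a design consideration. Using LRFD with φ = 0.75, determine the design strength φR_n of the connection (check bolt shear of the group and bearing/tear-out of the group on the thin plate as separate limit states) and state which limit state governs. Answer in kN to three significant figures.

259 kN (bearing governs)

Bolt shear: A_b = π·16²/4 = 201.1 mm²; R_n = 469 × 201.1 × 4 × 2 / 1000 = 754.4 kN → 0.75 × 754.4 = 566 kN.
Bearing (1.5 l_c t F_u ≤ 3.0 d t F_u): upper limit = 3.0·16·5·430 / 1000 = 103.2 kN.
  Edge l_c = 35 − 18/2 = 26 → r_n = 83.85 kN; interior l_c = 45 − 18 = 27 → r_n = 87.08 kN.
  R_n,bearing = 1·83.85 + 3·87.08 = 345.1 kN → 0.75 × 345.1 = 259 kN.
Bearing governs: 259 kN.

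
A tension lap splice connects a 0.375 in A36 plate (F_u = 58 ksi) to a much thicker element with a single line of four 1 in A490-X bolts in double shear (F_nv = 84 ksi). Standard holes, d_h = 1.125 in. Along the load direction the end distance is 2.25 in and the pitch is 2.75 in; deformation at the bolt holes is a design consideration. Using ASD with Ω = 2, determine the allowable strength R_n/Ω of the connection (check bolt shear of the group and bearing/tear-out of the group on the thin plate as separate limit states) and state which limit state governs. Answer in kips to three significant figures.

Bolt shear: A_b = π·1²/4 = 0.7854 in²; R_n = 84 × 0.7854 × 4 × 2 = 527.8 kips → 527.8 / 2 = 264 kips.
Bearing (1.2 l_c t F_u ≤ 2.4 d t F_u): upper limit = 2.4·1·0.375·58 = 52.2 kips.
  Edge l_c = 2.25 − 1.125/2 = 1.688 → r_n = 44.04 kips; interior l_c = 2.75 − 1.125 = 1.625 → r_n = 42.41 kips.
  R_n,bearing = 1·44.04 + 3·42.41 = 171.3 kips → 171.3 / 2 = 85.6 kips.
Bearing governs: 85.6 kips.

85.6 kips (bearing governs)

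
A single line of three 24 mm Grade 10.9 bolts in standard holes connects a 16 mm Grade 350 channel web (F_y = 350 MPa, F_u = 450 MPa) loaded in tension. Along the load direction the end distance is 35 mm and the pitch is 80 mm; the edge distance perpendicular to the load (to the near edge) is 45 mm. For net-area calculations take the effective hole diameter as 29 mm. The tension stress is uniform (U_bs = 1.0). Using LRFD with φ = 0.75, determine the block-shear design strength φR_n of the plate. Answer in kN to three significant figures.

562 kN

Shear plane L_v = 35 + 2·80 = 195 mm; A_gv = 195 × 16 = 3120 mm².
A_nv = (195 − 2.5·29) × 16 = 1960 mm².
A_nt = (45 − 0.5·29) × 16 = 488 mm².
0.6 F_u A_nv = 529.2 kN; 0.6 F_y A_gv = 655.2 kN → shear rupture governs the shear term.
R_n = 529.2 + 1.0 × 450 × 488 / 1000 = 748.8 kN.
Design strength φR_n = 0.75 × 748.8 = 562 kN.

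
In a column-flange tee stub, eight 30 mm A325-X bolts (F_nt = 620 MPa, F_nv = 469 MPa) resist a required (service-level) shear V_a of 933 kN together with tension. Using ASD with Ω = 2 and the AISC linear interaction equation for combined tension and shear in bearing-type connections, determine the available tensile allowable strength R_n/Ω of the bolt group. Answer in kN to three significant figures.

1050 kN

A_b = π·30²/4 = 706.9 mm²; f_rv = 933 × 1000 / (8 × 706.9) = 165 MPa.
F'_nt = 1.3 F_nt − (Ω F_nt / F_nv) f_rv = 1.3·620 − (2·620/469)·165 = 369.8 MPa, capped at F_nt → F'_nt = 369.8 MPa.
R_n = F'_nt · A_b · n = 369.8 × 706.9 × 8 / 1000 = 2091 kN.
Allowable strength R_n/Ω = 2091 / 2 = 1050 kN.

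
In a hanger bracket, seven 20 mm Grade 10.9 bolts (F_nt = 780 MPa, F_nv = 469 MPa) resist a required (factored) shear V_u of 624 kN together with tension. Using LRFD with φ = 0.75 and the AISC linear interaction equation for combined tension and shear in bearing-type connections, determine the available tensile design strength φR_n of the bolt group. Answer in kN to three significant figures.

635 kN

A_b = π·20²/4 = 314.2 mm²; f_rv = 624 × 1000 / (7 × 314.2) = 283.8 MPa.
F'_nt = 1.3 F_nt − (F_nt / φF_nv) f_rv = 1.3·780 − (780/(0.75·469))·283.8 = 384.8 MPa, capped at F_nt → F'_nt = 384.8 MPa.
R_n = F'_nt · A_b · n = 384.8 × 314.2 × 7 / 1000 = 846.2 kN.
Design strength φR_n = 0.75 × 846.2 = 635 kN.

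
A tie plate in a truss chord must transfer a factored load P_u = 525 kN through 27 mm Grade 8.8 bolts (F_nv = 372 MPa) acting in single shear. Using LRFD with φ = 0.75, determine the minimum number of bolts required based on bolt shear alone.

4 bolts

A_b = π·27²/4 = 572.6 mm².
Per-bolt design strength φR_n = 0.75 × 372 × 572.6 × 1 / 1000 = 159.7 kN.
n ≥ 525 / 159.7 = 3.287 → use 4 bolts.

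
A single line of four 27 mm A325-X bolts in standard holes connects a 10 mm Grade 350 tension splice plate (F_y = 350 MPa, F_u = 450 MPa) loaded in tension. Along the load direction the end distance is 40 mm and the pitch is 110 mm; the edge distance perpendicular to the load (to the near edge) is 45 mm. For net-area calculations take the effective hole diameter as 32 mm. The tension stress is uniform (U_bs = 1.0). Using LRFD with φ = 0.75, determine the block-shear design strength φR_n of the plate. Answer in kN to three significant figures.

Shear plane L_v = 40 + 3·110 = 370 mm; A_gv = 370 × 10 = 3700 mm².
A_nv = (370 − 3.5·32) × 10 = 2580 mm².
A_nt = (45 − 0.5·32) × 10 = 290 mm².
0.6 F_u A_nv = 696.6 kN; 0.6 F_y A_gv = 777 kN → shear rupture governs the shear term.
R_n = 696.6 + 1.0 × 450 × 290 / 1000 = 827.1 kN.
Design strength φR_n = 0.75 × 827.1 = 620 kN.

620 kN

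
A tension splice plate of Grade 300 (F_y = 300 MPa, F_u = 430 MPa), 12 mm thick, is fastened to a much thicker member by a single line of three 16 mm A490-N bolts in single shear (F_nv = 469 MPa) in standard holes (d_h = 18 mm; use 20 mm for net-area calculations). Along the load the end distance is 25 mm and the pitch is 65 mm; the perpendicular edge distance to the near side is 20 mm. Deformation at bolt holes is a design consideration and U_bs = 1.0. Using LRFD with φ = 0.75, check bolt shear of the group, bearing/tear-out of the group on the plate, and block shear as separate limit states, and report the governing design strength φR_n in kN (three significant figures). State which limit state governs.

212 kN (bolt shear governs)

Bolt shear: A_b = π·16²/4 = 201.1 mm²; R_n = 469 × 201.1 × 3 × 1 / 1000 = 282.9 kN → 0.75 × 282.9 = 212 kN.
Bearing: edge l_c = 16, r_n = 99.07 kN; interior l_c = 47, r_n = 198.1 kN; R_n = 99.07 + 2·198.1 = 495.4 kN → 372 kN.
Block shear: A_gv = 1860, A_nv = 1260, A_nt = 120 mm²; R_n = min(0.6F_uA_nv, 0.6F_yA_gv) + U_bs·F_u·A_nt = 376.7 kN → 283 kN.
Bolt shear governs: 212 kN.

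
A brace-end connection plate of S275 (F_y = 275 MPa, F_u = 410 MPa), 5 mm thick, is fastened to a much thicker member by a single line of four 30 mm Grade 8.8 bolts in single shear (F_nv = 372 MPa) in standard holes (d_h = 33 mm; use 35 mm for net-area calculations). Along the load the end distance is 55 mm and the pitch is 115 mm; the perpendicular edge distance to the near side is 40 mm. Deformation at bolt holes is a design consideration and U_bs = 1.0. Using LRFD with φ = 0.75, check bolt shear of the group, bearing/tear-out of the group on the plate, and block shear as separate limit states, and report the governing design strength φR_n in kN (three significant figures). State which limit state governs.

Bolt shear: A_b = π·30²/4 = 706.9 mm²; R_n = 372 × 706.9 × 4 × 1 / 1000 = 1052 kN → 0.75 × 1052 = 789 kN.
Bearing: edge l_c = 38.5, r_n = 94.71 kN; interior l_c = 82, r_n = 147.6 kN; R_n = 94.71 + 3·147.6 = 537.5 kN → 403 kN.
Block shear: A_gv = 2000, A_nv = 1388, A_nt = 112.5 mm²; R_n = min(0.6F_uA_nv, 0.6F_yA_gv) + U_bs·F_u·A_nt = 376.1 kN → 282 kN.
Block shear governs: 282 kN.

282 kN (block shear governs)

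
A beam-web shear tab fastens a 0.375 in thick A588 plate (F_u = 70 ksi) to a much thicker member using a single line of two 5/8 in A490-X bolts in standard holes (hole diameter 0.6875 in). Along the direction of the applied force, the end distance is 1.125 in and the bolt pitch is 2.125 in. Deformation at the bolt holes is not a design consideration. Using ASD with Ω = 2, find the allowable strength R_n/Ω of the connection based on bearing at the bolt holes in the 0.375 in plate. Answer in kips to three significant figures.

Per bolt r_n = 1.5 l_c t F_u ≤ 3.0 d t F_u; upper limit = 3.0 × 0.625 × 0.375 × 70 = 49.22 kips.
Edge bolt: l_c = 1.125 − 0.6875/2 = 0.7812 in → 1.5 × 0.7812 × 0.375 × 70 = 30.76 → r_n = 30.76 kips.
Interior bolts: l_c = 2.125 − 0.6875 = 1.438 in → 1.5 × 1.438 × 0.375 × 70 = 56.6 → r_n = 49.22 kips.
R_n = 1 × 30.76 + 1 × 49.22 = 79.98 kips.
Allowable strength R_n/Ω = 79.98 / 2 = 40 kips.

40 kips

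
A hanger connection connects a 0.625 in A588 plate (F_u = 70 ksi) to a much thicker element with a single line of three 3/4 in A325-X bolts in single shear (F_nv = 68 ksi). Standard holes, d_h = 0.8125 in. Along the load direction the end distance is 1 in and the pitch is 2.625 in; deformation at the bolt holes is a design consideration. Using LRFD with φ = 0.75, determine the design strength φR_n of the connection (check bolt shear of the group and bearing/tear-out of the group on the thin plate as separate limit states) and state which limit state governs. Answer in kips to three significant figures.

67.6 kips (bolt shear governs)

Bolt shear: A_b = π·0.75²/4 = 0.4418 in²; R_n = 68 × 0.4418 × 3 × 1 = 90.12 kips → 0.75 × 90.12 = 67.6 kips.
Bearing (1.2 l_c t F_u ≤ 2.4 d t F_u): upper limit = 2.4·0.75·0.625·70 = 78.75 kips.
  Edge l_c = 1 − 0.8125/2 = 0.5938 → r_n = 31.17 kips; interior l_c = 2.625 − 0.8125 = 1.812 → r_n = 78.75 kips.
  R_n,bearing = 1·31.17 + 2·78.75 = 188.7 kips → 0.75 × 188.7 = 142 kips.
Bolt shear governs: 67.6 kips.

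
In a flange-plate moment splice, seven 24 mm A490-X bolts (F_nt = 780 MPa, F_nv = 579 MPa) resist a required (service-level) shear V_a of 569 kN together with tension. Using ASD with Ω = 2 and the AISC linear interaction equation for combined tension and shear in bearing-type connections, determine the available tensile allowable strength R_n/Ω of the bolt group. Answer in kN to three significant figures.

A_b = π·24²/4 = 452.4 mm²; f_rv = 569 × 1000 / (7 × 452.4) = 179.7 MPa.
F'_nt = 1.3 F_nt − (Ω F_nt / F_nv) f_rv = 1.3·780 − (2·780/579)·179.7 = 529.9 MPa, capped at F_nt → F'_nt = 529.9 MPa.
R_n = F'_nt · A_b · n = 529.9 × 452.4 × 7 / 1000 = 1678 kN.
Allowable strength R_n/Ω = 1678 / 2 = 839 kN.

839 kN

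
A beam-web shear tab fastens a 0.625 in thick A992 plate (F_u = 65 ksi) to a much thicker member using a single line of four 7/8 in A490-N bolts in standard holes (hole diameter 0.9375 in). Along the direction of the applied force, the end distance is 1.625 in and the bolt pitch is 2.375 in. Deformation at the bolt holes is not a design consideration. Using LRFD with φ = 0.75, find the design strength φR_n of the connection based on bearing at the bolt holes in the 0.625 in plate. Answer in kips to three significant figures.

250 kips

Per bolt r_n = 1.5 l_c t F_u ≤ 3.0 d t F_u; upper limit = 3.0 × 0.875 × 0.625 × 65 = 106.6 kips.
Edge bolt: l_c = 1.625 − 0.9375/2 = 1.156 in → 1.5 × 1.156 × 0.625 × 65 = 70.46 → r_n = 70.46 kips.
Interior bolts: l_c = 2.375 − 0.9375 = 1.438 in → 1.5 × 1.438 × 0.625 × 65 = 87.6 → r_n = 87.6 kips.
R_n = 1 × 70.46 + 3 × 87.6 = 333.3 kips.
Design strength φR_n = 0.75 × 333.3 = 250 kips.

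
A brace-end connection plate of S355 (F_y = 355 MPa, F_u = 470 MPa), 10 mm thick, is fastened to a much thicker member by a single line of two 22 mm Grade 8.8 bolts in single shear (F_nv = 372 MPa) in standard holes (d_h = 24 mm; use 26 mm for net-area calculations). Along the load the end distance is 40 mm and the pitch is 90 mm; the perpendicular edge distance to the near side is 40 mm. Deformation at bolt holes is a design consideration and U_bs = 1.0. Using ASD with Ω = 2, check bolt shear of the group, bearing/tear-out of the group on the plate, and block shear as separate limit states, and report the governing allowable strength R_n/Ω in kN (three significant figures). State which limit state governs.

Bolt shear: A_b = π·22²/4 = 380.1 mm²; R_n = 372 × 380.1 × 2 × 1 / 1000 = 282.8 kN → 282.8 / 2 = 141 kN.
Bearing: edge l_c = 28, r_n = 157.9 kN; interior l_c = 66, r_n = 248.2 kN; R_n = 157.9 + 1·248.2 = 406.1 kN → 203 kN.
Block shear: A_gv = 1300, A_nv = 910, A_nt = 270 mm²; R_n = min(0.6F_uA_nv, 0.6F_yA_gv) + U_bs·F_u·A_nt = 383.5 kN → 192 kN.
Bolt shear governs: 141 kN.

141 kN (bolt shear governs)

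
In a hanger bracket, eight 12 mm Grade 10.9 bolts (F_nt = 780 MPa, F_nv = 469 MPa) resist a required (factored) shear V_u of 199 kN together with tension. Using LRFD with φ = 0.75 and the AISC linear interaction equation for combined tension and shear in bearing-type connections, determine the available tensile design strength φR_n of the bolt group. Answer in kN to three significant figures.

357 kN

A_b = π·12²/4 = 113.1 mm²; f_rv = 199 × 1000 / (8 × 113.1) = 219.9 MPa.
F'_nt = 1.3 F_nt − (F_nt / φF_nv) f_rv = 1.3·780 − (780/(0.75·469))·219.9 = 526.3 MPa, capped at F_nt → F'_nt = 526.3 MPa.
R_n = F'_nt · A_b · n = 526.3 × 113.1 × 8 / 1000 = 476.2 kN.
Design strength φR_n = 0.75 × 476.2 = 357 kN.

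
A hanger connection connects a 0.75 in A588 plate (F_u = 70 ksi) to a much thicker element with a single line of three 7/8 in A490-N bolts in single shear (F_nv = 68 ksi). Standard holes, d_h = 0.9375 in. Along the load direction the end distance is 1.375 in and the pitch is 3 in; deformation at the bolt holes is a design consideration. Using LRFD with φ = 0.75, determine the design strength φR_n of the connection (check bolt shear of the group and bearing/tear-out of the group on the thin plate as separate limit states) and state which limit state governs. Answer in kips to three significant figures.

92 kips (bolt shear governs)

Bolt shear: A_b = π·0.875²/4 = 0.6013 in²; R_n = 68 × 0.6013 × 3 × 1 = 122.7 kips → 0.75 × 122.7 = 92 kips.
Bearing (1.2 l_c t F_u ≤ 2.4 d t F_u): upper limit = 2.4·0.875·0.75·70 = 110.3 kips.
  Edge l_c = 1.375 − 0.9375/2 = 0.9062 → r_n = 57.09 kips; interior l_c = 3 − 0.9375 = 2.062 → r_n = 110.3 kips.
  R_n,bearing = 1·57.09 + 2·110.3 = 277.6 kips → 0.75 × 277.6 = 208 kips.
Bolt shear governs: 92 kips.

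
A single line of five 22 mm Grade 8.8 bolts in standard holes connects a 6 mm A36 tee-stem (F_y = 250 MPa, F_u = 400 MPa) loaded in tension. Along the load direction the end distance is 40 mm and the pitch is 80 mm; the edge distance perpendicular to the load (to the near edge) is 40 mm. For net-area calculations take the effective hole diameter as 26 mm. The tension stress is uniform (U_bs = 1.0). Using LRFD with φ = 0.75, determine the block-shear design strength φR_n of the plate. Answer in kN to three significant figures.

Shear plane L_v = 40 + 4·80 = 360 mm; A_gv = 360 × 6 = 2160 mm².
A_nv = (360 − 4.5·26) × 6 = 1458 mm².
A_nt = (40 − 0.5·26) × 6 = 162 mm².
0.6 F_u A_nv = 349.9 kN; 0.6 F_y A_gv = 324 kN → shear yielding governs the shear term.
R_n = 324 + 1.0 × 400 × 162 / 1000 = 388.8 kN.
Design strength φR_n = 0.75 × 388.8 = 292 kN.

292 kN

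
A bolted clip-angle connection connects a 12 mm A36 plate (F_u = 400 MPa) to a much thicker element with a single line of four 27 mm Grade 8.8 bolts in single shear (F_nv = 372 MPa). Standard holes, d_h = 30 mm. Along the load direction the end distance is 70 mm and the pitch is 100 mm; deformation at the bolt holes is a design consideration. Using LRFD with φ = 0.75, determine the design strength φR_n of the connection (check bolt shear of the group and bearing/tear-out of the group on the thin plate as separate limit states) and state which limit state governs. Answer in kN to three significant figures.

Bolt shear: A_b = π·27²/4 = 572.6 mm²; R_n = 372 × 572.6 × 4 × 1 / 1000 = 852 kN → 0.75 × 852 = 639 kN.
Bearing (1.2 l_c t F_u ≤ 2.4 d t F_u): upper limit = 2.4·27·12·400 / 1000 = 311 kN.
  Edge l_c = 70 − 30/2 = 55 → r_n = 311 kN; interior l_c = 100 − 30 = 70 → r_n = 311 kN.
  R_n,bearing = 1·311 + 3·311 = 1244 kN → 0.75 × 1244 = 933 kN.
Bolt shear governs: 639 kN.

639 kN (bolt shear governs)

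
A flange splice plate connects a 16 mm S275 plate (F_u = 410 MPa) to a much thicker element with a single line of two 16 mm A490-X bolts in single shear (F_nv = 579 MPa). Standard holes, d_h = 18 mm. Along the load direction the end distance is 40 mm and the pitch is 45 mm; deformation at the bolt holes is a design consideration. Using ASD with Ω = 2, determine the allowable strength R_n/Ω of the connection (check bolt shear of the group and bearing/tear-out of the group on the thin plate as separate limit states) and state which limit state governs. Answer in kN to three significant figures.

Bolt shear: A_b = π·16²/4 = 201.1 mm²; R_n = 579 × 201.1 × 2 × 1 / 1000 = 232.8 kN → 232.8 / 2 = 116 kN.
Bearing (1.2 l_c t F_u ≤ 2.4 d t F_u): upper limit = 2.4·16·16·410 / 1000 = 251.9 kN.
  Edge l_c = 40 − 18/2 = 31 → r_n = 244 kN; interior l_c = 45 − 18 = 27 → r_n = 212.5 kN.
  R_n,bearing = 1·244 + 1·212.5 = 456.6 kN → 456.6 / 2 = 228 kN.
Bolt shear governs: 116 kN.

116 kN (bolt shear governs)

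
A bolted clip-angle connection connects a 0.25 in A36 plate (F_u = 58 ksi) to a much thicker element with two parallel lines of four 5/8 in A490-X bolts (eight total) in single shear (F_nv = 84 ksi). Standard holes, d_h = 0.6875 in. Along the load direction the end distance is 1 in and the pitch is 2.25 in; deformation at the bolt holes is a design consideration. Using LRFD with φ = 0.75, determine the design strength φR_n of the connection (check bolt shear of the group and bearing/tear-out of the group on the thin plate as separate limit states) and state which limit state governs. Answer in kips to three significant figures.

115 kips (bearing governs)

Bolt shear: A_b = π·0.625²/4 = 0.3068 in²; R_n = 84 × 0.3068 × 8 × 1 = 206.2 kips → 0.75 × 206.2 = 155 kips.
Bearing (1.2 l_c t F_u ≤ 2.4 d t F_u): upper limit = 2.4·0.625·0.25·58 = 21.75 kips.
  Edge l_c = 1 − 0.6875/2 = 0.6562 → r_n = 11.42 kips; interior l_c = 2.25 − 0.6875 = 1.562 → r_n = 21.75 kips.
  R_n,bearing = 2·11.42 + 6·21.75 = 153.3 kips → 0.75 × 153.3 = 115 kips.
Bearing governs: 115 kips.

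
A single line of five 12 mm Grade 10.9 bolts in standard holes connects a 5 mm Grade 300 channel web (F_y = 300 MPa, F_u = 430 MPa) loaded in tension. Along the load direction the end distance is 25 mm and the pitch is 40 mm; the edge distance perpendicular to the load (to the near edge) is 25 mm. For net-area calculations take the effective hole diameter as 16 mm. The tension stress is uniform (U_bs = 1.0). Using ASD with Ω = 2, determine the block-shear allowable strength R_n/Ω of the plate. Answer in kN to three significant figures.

91.2 kN

Shear plane L_v = 25 + 4·40 = 185 mm; A_gv = 185 × 5 = 925 mm².
A_nv = (185 − 4.5·16) × 5 = 565 mm².
A_nt = (25 − 0.5·16) × 5 = 85 mm².
0.6 F_u A_nv = 145.8 kN; 0.6 F_y A_gv = 166.5 kN → shear rupture governs the shear term.
R_n = 145.8 + 1.0 × 430 × 85 / 1000 = 182.3 kN.
Allowable strength R_n/Ω = 182.3 / 2 = 91.2 kN.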